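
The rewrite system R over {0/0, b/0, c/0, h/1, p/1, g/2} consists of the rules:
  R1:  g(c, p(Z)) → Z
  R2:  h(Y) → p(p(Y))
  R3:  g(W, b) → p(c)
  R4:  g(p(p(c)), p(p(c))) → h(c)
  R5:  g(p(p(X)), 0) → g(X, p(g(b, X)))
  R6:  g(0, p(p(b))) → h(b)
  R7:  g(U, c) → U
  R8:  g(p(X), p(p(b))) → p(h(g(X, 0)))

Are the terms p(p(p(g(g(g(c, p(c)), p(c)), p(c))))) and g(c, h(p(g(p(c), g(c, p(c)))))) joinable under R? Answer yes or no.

yes — NF(t₁) = p(p(p(c))), NF(t₂) = p(p(p(c)))

Reduce t₁ = p(p(p(g(g(g(c, p(c)), p(c)), p(c))))):
1. p(p(p(g(g(g(c, p(c)), p(c)), p(c)))))  →  p(p(p(g(g(c, p(c)), p(c)))))   [R1 at 1.1.1.1.1]
2. p(p(p(g(g(c, p(c)), p(c)))))  →  p(p(p(g(c, p(c)))))   [R1 at 1.1.1.1]
3. p(p(p(g(c, p(c)))))  →  p(p(p(c)))   [R1 at 1.1.1]

Reduce t₂ = g(c, h(p(g(p(c), g(c, p(c)))))):
1. g(c, h(p(g(p(c), g(c, p(c))))))  →  g(c, p(p(p(g(p(c), g(c, p(c)))))))   [R2 at 2]
2. g(c, p(p(p(g(p(c), g(c, p(c)))))))  →  p(p(g(p(c), g(c, p(c)))))   [R1 at ε]
3. p(p(g(p(c), g(c, p(c)))))  →  p(p(g(p(c), c)))   [R1 at 1.1.2]
4. p(p(g(p(c), c)))  →  p(p(p(c)))   [R7 at 1.1]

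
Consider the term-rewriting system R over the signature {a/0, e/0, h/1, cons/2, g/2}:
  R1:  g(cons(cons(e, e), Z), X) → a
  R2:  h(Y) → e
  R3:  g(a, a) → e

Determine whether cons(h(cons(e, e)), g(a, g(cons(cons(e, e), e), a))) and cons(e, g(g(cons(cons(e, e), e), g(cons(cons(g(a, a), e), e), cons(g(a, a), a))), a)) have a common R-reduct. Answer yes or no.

Reduce t₁ = cons(h(cons(e, e)), g(a, g(cons(cons(e, e), e), a))):
1. cons(h(cons(e, e)), g(a, g(cons(cons(e, e), e), a)))  →  cons(e, g(a, g(cons(cons(e, e), e), a)))   [R2 at 1]
2. cons(e, g(a, g(cons(cons(e, e), e), a)))  →  cons(e, g(a, a))   [R1 at 2.2]
3. cons(e, g(a, a))  →  cons(e, e)   [R3 at 2]

Reduce t₂ = cons(e, g(g(cons(cons(e, e), e), g(cons(cons(g(a, a), e), e), cons(g(a, a), a))), a)):
1. cons(e, g(g(cons(cons(e, e), e), g(cons(cons(g(a, a), e), e), cons(g(a, a), a))), a))  →  cons(e, g(a, a))   [R1 at 2.1]
2. cons(e, g(a, a))  →  cons(e, e)   [R3 at 2]

yes — NF(t₁) = cons(e, e), NF(t₂) = cons(e, e)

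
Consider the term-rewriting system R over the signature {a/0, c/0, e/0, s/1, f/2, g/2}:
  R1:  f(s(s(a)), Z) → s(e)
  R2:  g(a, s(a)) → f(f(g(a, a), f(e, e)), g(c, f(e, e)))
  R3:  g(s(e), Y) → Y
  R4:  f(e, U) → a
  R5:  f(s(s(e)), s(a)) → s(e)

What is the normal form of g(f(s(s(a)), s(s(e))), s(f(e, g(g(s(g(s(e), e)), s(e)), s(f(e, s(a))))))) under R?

s(a)

1. g(f(s(s(a)), s(s(e))), s(f(e, g(g(s(g(s(e), e)), s(e)), s(f(e, s(a)))))))  →  g(s(e), s(f(e, g(g(s(g(s(e), e)), s(e)), s(f(e, s(a)))))))   [R1 at 1]
2. g(s(e), s(f(e, g(g(s(g(s(e), e)), s(e)), s(f(e, s(a)))))))  →  s(f(e, g(g(s(g(s(e), e)), s(e)), s(f(e, s(a))))))   [R3 at ε]
3. s(f(e, g(g(s(g(s(e), e)), s(e)), s(f(e, s(a))))))  →  s(a)   [R4 at 1]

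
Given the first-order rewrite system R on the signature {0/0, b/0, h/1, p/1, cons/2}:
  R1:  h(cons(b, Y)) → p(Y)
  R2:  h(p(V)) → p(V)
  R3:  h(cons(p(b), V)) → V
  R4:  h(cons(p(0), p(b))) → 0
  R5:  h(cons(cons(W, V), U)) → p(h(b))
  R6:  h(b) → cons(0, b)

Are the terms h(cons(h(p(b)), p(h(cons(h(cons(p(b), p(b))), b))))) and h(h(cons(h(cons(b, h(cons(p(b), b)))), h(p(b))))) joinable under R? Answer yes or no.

yes — NF(t₁) = p(b), NF(t₂) = p(b)

Reduce t₁ = h(cons(h(p(b)), p(h(cons(h(cons(p(b), p(b))), b))))):
1. h(cons(h(p(b)), p(h(cons(h(cons(p(b), p(b))), b)))))  →  h(cons(p(b), p(h(cons(h(cons(p(b), p(b))), b)))))   [R2 at 1.1]
2. h(cons(p(b), p(h(cons(h(cons(p(b), p(b))), b)))))  →  p(h(cons(h(cons(p(b), p(b))), b)))   [R3 at ε]
3. p(h(cons(h(cons(p(b), p(b))), b)))  →  p(h(cons(p(b), b)))   [R3 at 1.1.1]
4. p(h(cons(p(b), b)))  →  p(b)   [R3 at 1]

Reduce t₂ = h(h(cons(h(cons(b, h(cons(p(b), b)))), h(p(b))))):
1. h(h(cons(h(cons(b, h(cons(p(b), b)))), h(p(b)))))  →  h(h(cons(p(h(cons(p(b), b))), h(p(b)))))   [R1 at 1.1.1]
2. h(h(cons(p(h(cons(p(b), b))), h(p(b)))))  →  h(h(cons(p(b), h(p(b)))))   [R3 at 1.1.1.1]
3. h(h(cons(p(b), h(p(b)))))  →  h(h(p(b)))   [R3 at 1]
4. h(h(p(b)))  →  h(p(b))   [R2 at 1]
5. h(p(b))  →  p(b)   [R2 at ε]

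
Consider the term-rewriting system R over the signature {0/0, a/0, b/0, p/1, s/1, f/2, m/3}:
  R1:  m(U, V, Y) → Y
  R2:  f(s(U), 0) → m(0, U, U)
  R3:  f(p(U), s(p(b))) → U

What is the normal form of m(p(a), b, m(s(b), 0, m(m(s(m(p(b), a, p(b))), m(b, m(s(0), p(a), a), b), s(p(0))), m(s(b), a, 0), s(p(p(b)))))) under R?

s(p(p(b)))

1. m(p(a), b, m(s(b), 0, m(m(s(m(p(b), a, p(b))), m(b, m(s(0), p(a), a), b), s(p(0))), m(s(b), a, 0), s(p(p(b))))))  →  m(s(b), 0, m(m(s(m(p(b), a, p(b))), m(b, m(s(0), p(a), a), b), s(p(0))), m(s(b), a, 0), s(p(p(b)))))   [R1 at ε]
2. m(s(b), 0, m(m(s(m(p(b), a, p(b))), m(b, m(s(0), p(a), a), b), s(p(0))), m(s(b), a, 0), s(p(p(b)))))  →  m(m(s(m(p(b), a, p(b))), m(b, m(s(0), p(a), a), b), s(p(0))), m(s(b), a, 0), s(p(p(b))))   [R1 at ε]
3. m(m(s(m(p(b), a, p(b))), m(b, m(s(0), p(a), a), b), s(p(0))), m(s(b), a, 0), s(p(p(b))))  →  s(p(p(b)))   [R1 at ε]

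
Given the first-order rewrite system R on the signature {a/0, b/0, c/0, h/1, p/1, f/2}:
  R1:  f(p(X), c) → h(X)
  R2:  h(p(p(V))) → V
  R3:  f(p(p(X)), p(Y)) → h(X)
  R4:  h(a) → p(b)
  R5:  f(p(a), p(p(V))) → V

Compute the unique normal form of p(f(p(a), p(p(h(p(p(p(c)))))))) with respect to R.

1. p(f(p(a), p(p(h(p(p(p(c))))))))  →  p(h(p(p(p(c)))))   [R5 at 1]
2. p(h(p(p(p(c)))))  →  p(p(c))   [R2 at 1]

p(p(c))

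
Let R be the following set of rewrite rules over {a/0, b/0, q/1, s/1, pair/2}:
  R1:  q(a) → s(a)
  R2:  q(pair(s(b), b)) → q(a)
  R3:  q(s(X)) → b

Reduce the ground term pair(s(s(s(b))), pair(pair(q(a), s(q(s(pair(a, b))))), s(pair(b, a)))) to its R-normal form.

1. pair(s(s(s(b))), pair(pair(q(a), s(q(s(pair(a, b))))), s(pair(b, a))))  →  pair(s(s(s(b))), pair(pair(s(a), s(q(s(pair(a, b))))), s(pair(b, a))))   [R1 at 2.1.1]
2. pair(s(s(s(b))), pair(pair(s(a), s(q(s(pair(a, b))))), s(pair(b, a))))  →  pair(s(s(s(b))), pair(pair(s(a), s(b)), s(pair(b, a))))   [R3 at 2.1.2.1]

pair(s(s(s(b))), pair(pair(s(a), s(b)), s(pair(b, a))))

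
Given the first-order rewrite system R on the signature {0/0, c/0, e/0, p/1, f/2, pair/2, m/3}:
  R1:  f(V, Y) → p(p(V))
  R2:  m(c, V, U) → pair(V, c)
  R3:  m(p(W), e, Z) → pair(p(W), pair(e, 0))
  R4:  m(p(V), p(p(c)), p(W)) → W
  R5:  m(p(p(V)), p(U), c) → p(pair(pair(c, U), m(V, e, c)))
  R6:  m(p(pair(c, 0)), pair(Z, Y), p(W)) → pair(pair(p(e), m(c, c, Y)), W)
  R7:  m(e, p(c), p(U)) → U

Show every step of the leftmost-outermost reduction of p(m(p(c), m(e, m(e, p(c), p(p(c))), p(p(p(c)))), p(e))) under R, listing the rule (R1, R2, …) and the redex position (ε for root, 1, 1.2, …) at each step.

1. p(m(p(c), m(e, m(e, p(c), p(p(c))), p(p(p(c)))), p(e)))  →  p(m(p(c), m(e, p(c), p(p(p(c)))), p(e)))   [R7 at 1.2.2]
2. p(m(p(c), m(e, p(c), p(p(p(c)))), p(e)))  →  p(m(p(c), p(p(c)), p(e)))   [R7 at 1.2]
3. p(m(p(c), p(p(c)), p(e)))  →  p(e)   [R4 at 1]

p(e)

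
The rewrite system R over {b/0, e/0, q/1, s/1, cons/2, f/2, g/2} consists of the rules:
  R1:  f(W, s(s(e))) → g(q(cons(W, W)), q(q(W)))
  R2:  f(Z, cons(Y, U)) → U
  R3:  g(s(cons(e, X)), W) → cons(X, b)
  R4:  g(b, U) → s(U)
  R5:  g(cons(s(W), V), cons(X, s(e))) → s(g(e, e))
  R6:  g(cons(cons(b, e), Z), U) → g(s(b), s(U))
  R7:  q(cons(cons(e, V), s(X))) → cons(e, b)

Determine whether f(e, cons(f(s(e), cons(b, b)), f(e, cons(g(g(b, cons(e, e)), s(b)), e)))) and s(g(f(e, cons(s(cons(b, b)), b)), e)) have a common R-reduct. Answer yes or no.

no — NF(t₁) = e, NF(t₂) = s(s(e))

Reduce t₁ = f(e, cons(f(s(e), cons(b, b)), f(e, cons(g(g(b, cons(e, e)), s(b)), e)))):
1. f(e, cons(f(s(e), cons(b, b)), f(e, cons(g(g(b, cons(e, e)), s(b)), e))))  →  f(e, cons(g(g(b, cons(e, e)), s(b)), e))   [R2 at ε]
2. f(e, cons(g(g(b, cons(e, e)), s(b)), e))  →  e   [R2 at ε]

Reduce t₂ = s(g(f(e, cons(s(cons(b, b)), b)), e)):
1. s(g(f(e, cons(s(cons(b, b)), b)), e))  →  s(g(b, e))   [R2 at 1.1]
2. s(g(b, e))  →  s(s(e))   [R4 at 1]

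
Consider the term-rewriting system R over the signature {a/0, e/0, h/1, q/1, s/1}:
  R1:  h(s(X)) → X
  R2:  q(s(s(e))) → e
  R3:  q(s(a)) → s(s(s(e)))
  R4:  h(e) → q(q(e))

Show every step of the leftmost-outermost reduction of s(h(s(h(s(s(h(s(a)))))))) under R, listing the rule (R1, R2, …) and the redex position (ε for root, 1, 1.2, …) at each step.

s(s(a))

1. s(h(s(h(s(s(h(s(a))))))))  →  s(h(s(s(h(s(a))))))   [R1 at 1]
2. s(h(s(s(h(s(a))))))  →  s(s(h(s(a))))   [R1 at 1]
3. s(s(h(s(a))))  →  s(s(a))   [R1 at 1.1]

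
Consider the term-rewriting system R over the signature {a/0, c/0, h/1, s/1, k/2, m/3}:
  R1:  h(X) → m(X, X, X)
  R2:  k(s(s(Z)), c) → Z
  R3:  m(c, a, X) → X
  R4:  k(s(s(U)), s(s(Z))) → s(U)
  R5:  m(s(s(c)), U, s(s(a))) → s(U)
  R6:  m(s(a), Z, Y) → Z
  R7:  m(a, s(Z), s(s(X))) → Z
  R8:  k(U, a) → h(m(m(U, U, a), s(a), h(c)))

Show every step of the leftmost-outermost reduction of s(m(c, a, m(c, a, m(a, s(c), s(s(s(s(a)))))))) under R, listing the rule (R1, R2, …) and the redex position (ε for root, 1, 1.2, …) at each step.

s(c)

1. s(m(c, a, m(c, a, m(a, s(c), s(s(s(s(a))))))))  →  s(m(c, a, m(a, s(c), s(s(s(s(a)))))))   [R3 at 1]
2. s(m(c, a, m(a, s(c), s(s(s(s(a)))))))  →  s(m(a, s(c), s(s(s(s(a))))))   [R3 at 1]
3. s(m(a, s(c), s(s(s(s(a))))))  →  s(c)   [R7 at 1]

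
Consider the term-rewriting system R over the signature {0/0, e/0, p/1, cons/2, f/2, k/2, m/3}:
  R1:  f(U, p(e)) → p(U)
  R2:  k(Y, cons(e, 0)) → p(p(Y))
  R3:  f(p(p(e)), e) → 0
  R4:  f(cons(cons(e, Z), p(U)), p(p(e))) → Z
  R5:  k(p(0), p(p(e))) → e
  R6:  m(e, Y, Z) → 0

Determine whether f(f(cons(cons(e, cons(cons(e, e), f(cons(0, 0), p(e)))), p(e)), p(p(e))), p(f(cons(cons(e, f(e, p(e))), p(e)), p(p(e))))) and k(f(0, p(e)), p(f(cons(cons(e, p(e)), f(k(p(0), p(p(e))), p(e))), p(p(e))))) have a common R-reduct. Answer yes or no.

Reduce t₁ = f(f(cons(cons(e, cons(cons(e, e), f(cons(0, 0), p(e)))), p(e)), p(p(e))), p(f(cons(cons(e, f(e, p(e))), p(e)), p(p(e))))):
1. f(f(cons(cons(e, cons(cons(e, e), f(cons(0, 0), p(e)))), p(e)), p(p(e))), p(f(cons(cons(e, f(e, p(e))), p(e)), p(p(e)))))  →  f(cons(cons(e, e), f(cons(0, 0), p(e))), p(f(cons(cons(e, f(e, p(e))), p(e)), p(p(e)))))   [R4 at 1]
2. f(cons(cons(e, e), f(cons(0, 0), p(e))), p(f(cons(cons(e, f(e, p(e))), p(e)), p(p(e)))))  →  f(cons(cons(e, e), p(cons(0, 0))), p(f(cons(cons(e, f(e, p(e))), p(e)), p(p(e)))))   [R1 at 1.2]
3. f(cons(cons(e, e), p(cons(0, 0))), p(f(cons(cons(e, f(e, p(e))), p(e)), p(p(e)))))  →  f(cons(cons(e, e), p(cons(0, 0))), p(f(e, p(e))))   [R4 at 2.1]
4. f(cons(cons(e, e), p(cons(0, 0))), p(f(e, p(e))))  →  f(cons(cons(e, e), p(cons(0, 0))), p(p(e)))   [R1 at 2.1]
5. f(cons(cons(e, e), p(cons(0, 0))), p(p(e)))  →  e   [R4 at ε]

Reduce t₂ = k(f(0, p(e)), p(f(cons(cons(e, p(e)), f(k(p(0), p(p(e))), p(e))), p(p(e))))):
1. k(f(0, p(e)), p(f(cons(cons(e, p(e)), f(k(p(0), p(p(e))), p(e))), p(p(e)))))  →  k(p(0), p(f(cons(cons(e, p(e)), f(k(p(0), p(p(e))), p(e))), p(p(e)))))   [R1 at 1]
2. k(p(0), p(f(cons(cons(e, p(e)), f(k(p(0), p(p(e))), p(e))), p(p(e)))))  →  k(p(0), p(f(cons(cons(e, p(e)), p(k(p(0), p(p(e))))), p(p(e)))))   [R1 at 2.1.1.2]
3. k(p(0), p(f(cons(cons(e, p(e)), p(k(p(0), p(p(e))))), p(p(e)))))  →  k(p(0), p(p(e)))   [R4 at 2.1]
4. k(p(0), p(p(e)))  →  e   [R5 at ε]

yes — NF(t₁) = e, NF(t₂) = e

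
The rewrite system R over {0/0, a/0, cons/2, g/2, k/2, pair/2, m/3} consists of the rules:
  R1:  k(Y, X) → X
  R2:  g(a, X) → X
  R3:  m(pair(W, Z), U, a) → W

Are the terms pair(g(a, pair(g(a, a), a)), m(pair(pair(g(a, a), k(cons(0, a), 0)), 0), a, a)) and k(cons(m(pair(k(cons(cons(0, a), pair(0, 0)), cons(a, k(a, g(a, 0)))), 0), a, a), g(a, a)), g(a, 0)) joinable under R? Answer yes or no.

Reduce t₁ = pair(g(a, pair(g(a, a), a)), m(pair(pair(g(a, a), k(cons(0, a), 0)), 0), a, a)):
1. pair(g(a, pair(g(a, a), a)), m(pair(pair(g(a, a), k(cons(0, a), 0)), 0), a, a))  →  pair(pair(g(a, a), a), m(pair(pair(g(a, a), k(cons(0, a), 0)), 0), a, a))   [R2 at 1]
2. pair(pair(g(a, a), a), m(pair(pair(g(a, a), k(cons(0, a), 0)), 0), a, a))  →  pair(pair(a, a), m(pair(pair(g(a, a), k(cons(0, a), 0)), 0), a, a))   [R2 at 1.1]
3. pair(pair(a, a), m(pair(pair(g(a, a), k(cons(0, a), 0)), 0), a, a))  →  pair(pair(a, a), pair(g(a, a), k(cons(0, a), 0)))   [R3 at 2]
4. pair(pair(a, a), pair(g(a, a), k(cons(0, a), 0)))  →  pair(pair(a, a), pair(a, k(cons(0, a), 0)))   [R2 at 2.1]
5. pair(pair(a, a), pair(a, k(cons(0, a), 0)))  →  pair(pair(a, a), pair(a, 0))   [R1 at 2.2]

Reduce t₂ = k(cons(m(pair(k(cons(cons(0, a), pair(0, 0)), cons(a, k(a, g(a, 0)))), 0), a, a), g(a, a)), g(a, 0)):
1. k(cons(m(pair(k(cons(cons(0, a), pair(0, 0)), cons(a, k(a, g(a, 0)))), 0), a, a), g(a, a)), g(a, 0))  →  g(a, 0)   [R1 at ε]
2. g(a, 0)  →  0   [R2 at ε]

no — NF(t₁) = pair(pair(a, a), pair(a, 0)), NF(t₂) = 0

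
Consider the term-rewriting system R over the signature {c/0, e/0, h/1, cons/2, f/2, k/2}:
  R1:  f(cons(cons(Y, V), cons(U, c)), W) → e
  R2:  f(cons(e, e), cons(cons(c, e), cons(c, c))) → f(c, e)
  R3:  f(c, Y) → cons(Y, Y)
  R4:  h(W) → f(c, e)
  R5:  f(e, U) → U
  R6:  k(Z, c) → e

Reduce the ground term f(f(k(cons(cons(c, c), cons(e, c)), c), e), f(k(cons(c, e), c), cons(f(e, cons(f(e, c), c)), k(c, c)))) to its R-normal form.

cons(cons(c, c), e)

1. f(f(k(cons(cons(c, c), cons(e, c)), c), e), f(k(cons(c, e), c), cons(f(e, cons(f(e, c), c)), k(c, c))))  →  f(f(e, e), f(k(cons(c, e), c), cons(f(e, cons(f(e, c), c)), k(c, c))))   [R6 at 1.1]
2. f(f(e, e), f(k(cons(c, e), c), cons(f(e, cons(f(e, c), c)), k(c, c))))  →  f(e, f(k(cons(c, e), c), cons(f(e, cons(f(e, c), c)), k(c, c))))   [R5 at 1]
3. f(e, f(k(cons(c, e), c), cons(f(e, cons(f(e, c), c)), k(c, c))))  →  f(k(cons(c, e), c), cons(f(e, cons(f(e, c), c)), k(c, c)))   [R5 at ε]
4. f(k(cons(c, e), c), cons(f(e, cons(f(e, c), c)), k(c, c)))  →  f(e, cons(f(e, cons(f(e, c), c)), k(c, c)))   [R6 at 1]
5. f(e, cons(f(e, cons(f(e, c), c)), k(c, c)))  →  cons(f(e, cons(f(e, c), c)), k(c, c))   [R5 at ε]
6. cons(f(e, cons(f(e, c), c)), k(c, c))  →  cons(cons(f(e, c), c), k(c, c))   [R5 at 1]
7. cons(cons(f(e, c), c), k(c, c))  →  cons(cons(c, c), k(c, c))   [R5 at 1.1]
8. cons(cons(c, c), k(c, c))  →  cons(cons(c, c), e)   [R6 at 2]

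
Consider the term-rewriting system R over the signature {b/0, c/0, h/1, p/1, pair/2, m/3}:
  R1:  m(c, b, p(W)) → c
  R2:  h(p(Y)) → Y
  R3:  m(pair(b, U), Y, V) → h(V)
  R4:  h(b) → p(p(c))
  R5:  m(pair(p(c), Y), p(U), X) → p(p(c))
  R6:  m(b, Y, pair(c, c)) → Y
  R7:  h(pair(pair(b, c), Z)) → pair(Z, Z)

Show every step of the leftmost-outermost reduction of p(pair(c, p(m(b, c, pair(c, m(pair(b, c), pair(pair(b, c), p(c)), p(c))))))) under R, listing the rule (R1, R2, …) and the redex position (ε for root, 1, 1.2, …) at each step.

1. p(pair(c, p(m(b, c, pair(c, m(pair(b, c), pair(pair(b, c), p(c)), p(c)))))))  →  p(pair(c, p(m(b, c, pair(c, h(p(c)))))))   [R3 at 1.2.1.3.2]
2. p(pair(c, p(m(b, c, pair(c, h(p(c)))))))  →  p(pair(c, p(m(b, c, pair(c, c)))))   [R2 at 1.2.1.3.2]
3. p(pair(c, p(m(b, c, pair(c, c)))))  →  p(pair(c, p(c)))   [R6 at 1.2.1]

p(pair(c, p(c)))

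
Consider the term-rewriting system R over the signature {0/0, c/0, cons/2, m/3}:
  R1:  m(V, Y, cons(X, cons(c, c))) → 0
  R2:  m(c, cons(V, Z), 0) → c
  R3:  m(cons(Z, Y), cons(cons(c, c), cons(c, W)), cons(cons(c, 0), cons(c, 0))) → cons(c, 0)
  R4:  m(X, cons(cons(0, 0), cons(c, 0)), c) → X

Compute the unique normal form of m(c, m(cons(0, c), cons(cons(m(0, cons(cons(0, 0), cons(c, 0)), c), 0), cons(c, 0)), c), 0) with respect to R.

c

1. m(c, m(cons(0, c), cons(cons(m(0, cons(cons(0, 0), cons(c, 0)), c), 0), cons(c, 0)), c), 0)  →  m(c, m(cons(0, c), cons(cons(0, 0), cons(c, 0)), c), 0)   [R4 at 2.2.1.1]
2. m(c, m(cons(0, c), cons(cons(0, 0), cons(c, 0)), c), 0)  →  m(c, cons(0, c), 0)   [R4 at 2]
3. m(c, cons(0, c), 0)  →  c   [R2 at ε]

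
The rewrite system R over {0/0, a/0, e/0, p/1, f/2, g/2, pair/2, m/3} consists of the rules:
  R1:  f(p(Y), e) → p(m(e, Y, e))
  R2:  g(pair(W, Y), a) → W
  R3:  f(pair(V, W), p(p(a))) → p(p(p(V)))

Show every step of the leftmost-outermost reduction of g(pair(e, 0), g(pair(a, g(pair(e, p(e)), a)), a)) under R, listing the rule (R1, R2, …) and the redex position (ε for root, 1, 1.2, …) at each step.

1. g(pair(e, 0), g(pair(a, g(pair(e, p(e)), a)), a))  →  g(pair(e, 0), a)   [R2 at 2]
2. g(pair(e, 0), a)  →  e   [R2 at ε]

e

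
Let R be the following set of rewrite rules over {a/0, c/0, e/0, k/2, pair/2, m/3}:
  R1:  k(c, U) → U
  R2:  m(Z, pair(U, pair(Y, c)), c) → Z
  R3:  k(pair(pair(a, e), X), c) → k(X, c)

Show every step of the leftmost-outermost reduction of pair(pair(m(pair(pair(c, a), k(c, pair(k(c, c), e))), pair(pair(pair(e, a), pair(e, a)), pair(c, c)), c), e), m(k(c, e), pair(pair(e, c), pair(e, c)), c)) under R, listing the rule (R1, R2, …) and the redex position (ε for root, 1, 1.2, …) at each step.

pair(pair(pair(pair(c, a), pair(c, e)), e), e)

1. pair(pair(m(pair(pair(c, a), k(c, pair(k(c, c), e))), pair(pair(pair(e, a), pair(e, a)), pair(c, c)), c), e), m(k(c, e), pair(pair(e, c), pair(e, c)), c))  →  pair(pair(pair(pair(c, a), k(c, pair(k(c, c), e))), e), m(k(c, e), pair(pair(e, c), pair(e, c)), c))   [R2 at 1.1]
2. pair(pair(pair(pair(c, a), k(c, pair(k(c, c), e))), e), m(k(c, e), pair(pair(e, c), pair(e, c)), c))  →  pair(pair(pair(pair(c, a), pair(k(c, c), e)), e), m(k(c, e), pair(pair(e, c), pair(e, c)), c))   [R1 at 1.1.2]
3. pair(pair(pair(pair(c, a), pair(k(c, c), e)), e), m(k(c, e), pair(pair(e, c), pair(e, c)), c))  →  pair(pair(pair(pair(c, a), pair(c, e)), e), m(k(c, e), pair(pair(e, c), pair(e, c)), c))   [R1 at 1.1.2.1]
4. pair(pair(pair(pair(c, a), pair(c, e)), e), m(k(c, e), pair(pair(e, c), pair(e, c)), c))  →  pair(pair(pair(pair(c, a), pair(c, e)), e), k(c, e))   [R2 at 2]
5. pair(pair(pair(pair(c, a), pair(c, e)), e), k(c, e))  →  pair(pair(pair(pair(c, a), pair(c, e)), e), e)   [R1 at 2]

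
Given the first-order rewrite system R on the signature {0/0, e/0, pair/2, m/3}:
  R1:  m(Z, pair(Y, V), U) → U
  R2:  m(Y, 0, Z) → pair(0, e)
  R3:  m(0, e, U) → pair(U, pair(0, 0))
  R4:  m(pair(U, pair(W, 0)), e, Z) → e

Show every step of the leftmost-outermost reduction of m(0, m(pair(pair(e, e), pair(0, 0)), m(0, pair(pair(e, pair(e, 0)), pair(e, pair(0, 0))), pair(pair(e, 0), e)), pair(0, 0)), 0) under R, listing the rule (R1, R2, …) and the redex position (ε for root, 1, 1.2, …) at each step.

0

1. m(0, m(pair(pair(e, e), pair(0, 0)), m(0, pair(pair(e, pair(e, 0)), pair(e, pair(0, 0))), pair(pair(e, 0), e)), pair(0, 0)), 0)  →  m(0, m(pair(pair(e, e), pair(0, 0)), pair(pair(e, 0), e), pair(0, 0)), 0)   [R1 at 2.2]
2. m(0, m(pair(pair(e, e), pair(0, 0)), pair(pair(e, 0), e), pair(0, 0)), 0)  →  m(0, pair(0, 0), 0)   [R1 at 2]
3. m(0, pair(0, 0), 0)  →  0   [R1 at ε]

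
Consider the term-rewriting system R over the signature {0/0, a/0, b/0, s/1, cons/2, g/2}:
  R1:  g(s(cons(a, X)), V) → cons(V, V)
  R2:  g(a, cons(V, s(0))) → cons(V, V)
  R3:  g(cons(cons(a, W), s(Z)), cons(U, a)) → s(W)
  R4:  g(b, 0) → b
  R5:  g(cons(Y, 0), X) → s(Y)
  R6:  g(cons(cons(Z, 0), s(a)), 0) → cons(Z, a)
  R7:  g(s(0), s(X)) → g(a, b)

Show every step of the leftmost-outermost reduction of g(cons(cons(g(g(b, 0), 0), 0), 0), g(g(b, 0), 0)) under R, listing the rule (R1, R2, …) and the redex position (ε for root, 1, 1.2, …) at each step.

1. g(cons(cons(g(g(b, 0), 0), 0), 0), g(g(b, 0), 0))  →  s(cons(g(g(b, 0), 0), 0))   [R5 at ε]
2. s(cons(g(g(b, 0), 0), 0))  →  s(cons(g(b, 0), 0))   [R4 at 1.1.1]
3. s(cons(g(b, 0), 0))  →  s(cons(b, 0))   [R4 at 1.1]

s(cons(b, 0))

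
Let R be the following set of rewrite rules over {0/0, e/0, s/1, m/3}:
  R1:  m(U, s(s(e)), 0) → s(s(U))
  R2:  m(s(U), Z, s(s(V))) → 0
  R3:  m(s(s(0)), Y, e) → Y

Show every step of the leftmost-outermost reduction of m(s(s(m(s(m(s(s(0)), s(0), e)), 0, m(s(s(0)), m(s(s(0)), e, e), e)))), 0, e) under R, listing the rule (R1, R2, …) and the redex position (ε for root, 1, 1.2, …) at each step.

1. m(s(s(m(s(m(s(s(0)), s(0), e)), 0, m(s(s(0)), m(s(s(0)), e, e), e)))), 0, e)  →  m(s(s(m(s(s(0)), 0, m(s(s(0)), m(s(s(0)), e, e), e)))), 0, e)   [R3 at 1.1.1.1.1]
2. m(s(s(m(s(s(0)), 0, m(s(s(0)), m(s(s(0)), e, e), e)))), 0, e)  →  m(s(s(m(s(s(0)), 0, m(s(s(0)), e, e)))), 0, e)   [R3 at 1.1.1.3]
3. m(s(s(m(s(s(0)), 0, m(s(s(0)), e, e)))), 0, e)  →  m(s(s(m(s(s(0)), 0, e))), 0, e)   [R3 at 1.1.1.3]
4. m(s(s(m(s(s(0)), 0, e))), 0, e)  →  m(s(s(0)), 0, e)   [R3 at 1.1.1]
5. m(s(s(0)), 0, e)  →  0   [R3 at ε]

0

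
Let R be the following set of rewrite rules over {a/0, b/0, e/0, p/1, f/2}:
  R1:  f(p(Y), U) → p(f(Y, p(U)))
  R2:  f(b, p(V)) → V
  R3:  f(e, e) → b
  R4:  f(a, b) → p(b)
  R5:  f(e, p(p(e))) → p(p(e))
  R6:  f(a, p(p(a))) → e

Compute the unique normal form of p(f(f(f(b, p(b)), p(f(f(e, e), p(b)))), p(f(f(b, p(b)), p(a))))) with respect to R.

1. p(f(f(f(b, p(b)), p(f(f(e, e), p(b)))), p(f(f(b, p(b)), p(a)))))  →  p(f(f(b, p(f(f(e, e), p(b)))), p(f(f(b, p(b)), p(a)))))   [R2 at 1.1.1]
2. p(f(f(b, p(f(f(e, e), p(b)))), p(f(f(b, p(b)), p(a)))))  →  p(f(f(f(e, e), p(b)), p(f(f(b, p(b)), p(a)))))   [R2 at 1.1]
3. p(f(f(f(e, e), p(b)), p(f(f(b, p(b)), p(a)))))  →  p(f(f(b, p(b)), p(f(f(b, p(b)), p(a)))))   [R3 at 1.1.1]
4. p(f(f(b, p(b)), p(f(f(b, p(b)), p(a)))))  →  p(f(b, p(f(f(b, p(b)), p(a)))))   [R2 at 1.1]
5. p(f(b, p(f(f(b, p(b)), p(a)))))  →  p(f(f(b, p(b)), p(a)))   [R2 at 1]
6. p(f(f(b, p(b)), p(a)))  →  p(f(b, p(a)))   [R2 at 1.1]
7. p(f(b, p(a)))  →  p(a)   [R2 at 1]

p(a)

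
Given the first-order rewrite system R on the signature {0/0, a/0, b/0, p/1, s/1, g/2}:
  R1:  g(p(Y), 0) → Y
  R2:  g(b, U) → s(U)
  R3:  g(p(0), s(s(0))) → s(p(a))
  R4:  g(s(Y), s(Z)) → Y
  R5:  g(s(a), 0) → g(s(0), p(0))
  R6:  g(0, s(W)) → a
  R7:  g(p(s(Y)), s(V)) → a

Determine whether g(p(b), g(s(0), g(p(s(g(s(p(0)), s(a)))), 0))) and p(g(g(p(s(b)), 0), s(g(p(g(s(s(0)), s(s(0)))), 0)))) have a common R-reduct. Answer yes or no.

no — NF(t₁) = b, NF(t₂) = p(b)

Reduce t₁ = g(p(b), g(s(0), g(p(s(g(s(p(0)), s(a)))), 0))):
1. g(p(b), g(s(0), g(p(s(g(s(p(0)), s(a)))), 0)))  →  g(p(b), g(s(0), s(g(s(p(0)), s(a)))))   [R1 at 2.2]
2. g(p(b), g(s(0), s(g(s(p(0)), s(a)))))  →  g(p(b), 0)   [R4 at 2]
3. g(p(b), 0)  →  b   [R1 at ε]

Reduce t₂ = p(g(g(p(s(b)), 0), s(g(p(g(s(s(0)), s(s(0)))), 0)))):
1. p(g(g(p(s(b)), 0), s(g(p(g(s(s(0)), s(s(0)))), 0))))  →  p(g(s(b), s(g(p(g(s(s(0)), s(s(0)))), 0))))   [R1 at 1.1]
2. p(g(s(b), s(g(p(g(s(s(0)), s(s(0)))), 0))))  →  p(b)   [R4 at 1]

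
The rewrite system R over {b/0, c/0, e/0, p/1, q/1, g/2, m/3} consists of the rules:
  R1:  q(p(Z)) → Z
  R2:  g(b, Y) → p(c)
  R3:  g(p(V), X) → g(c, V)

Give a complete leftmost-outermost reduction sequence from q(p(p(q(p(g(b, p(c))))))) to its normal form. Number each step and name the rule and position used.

p(p(c))

1. q(p(p(q(p(g(b, p(c)))))))  →  p(q(p(g(b, p(c)))))   [R1 at ε]
2. p(q(p(g(b, p(c)))))  →  p(g(b, p(c)))   [R1 at 1]
3. p(g(b, p(c)))  →  p(p(c))   [R2 at 1]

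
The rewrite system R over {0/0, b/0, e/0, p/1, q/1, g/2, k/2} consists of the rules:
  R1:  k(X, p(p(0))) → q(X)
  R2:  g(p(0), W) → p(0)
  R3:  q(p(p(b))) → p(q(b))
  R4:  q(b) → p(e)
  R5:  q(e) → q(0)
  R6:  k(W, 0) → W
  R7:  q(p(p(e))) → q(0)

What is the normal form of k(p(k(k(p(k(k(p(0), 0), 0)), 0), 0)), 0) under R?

p(p(p(0)))

1. k(p(k(k(p(k(k(p(0), 0), 0)), 0), 0)), 0)  →  p(k(k(p(k(k(p(0), 0), 0)), 0), 0))   [R6 at ε]
2. p(k(k(p(k(k(p(0), 0), 0)), 0), 0))  →  p(k(p(k(k(p(0), 0), 0)), 0))   [R6 at 1]
3. p(k(p(k(k(p(0), 0), 0)), 0))  →  p(p(k(k(p(0), 0), 0)))   [R6 at 1]
4. p(p(k(k(p(0), 0), 0)))  →  p(p(k(p(0), 0)))   [R6 at 1.1]
5. p(p(k(p(0), 0)))  →  p(p(p(0)))   [R6 at 1.1]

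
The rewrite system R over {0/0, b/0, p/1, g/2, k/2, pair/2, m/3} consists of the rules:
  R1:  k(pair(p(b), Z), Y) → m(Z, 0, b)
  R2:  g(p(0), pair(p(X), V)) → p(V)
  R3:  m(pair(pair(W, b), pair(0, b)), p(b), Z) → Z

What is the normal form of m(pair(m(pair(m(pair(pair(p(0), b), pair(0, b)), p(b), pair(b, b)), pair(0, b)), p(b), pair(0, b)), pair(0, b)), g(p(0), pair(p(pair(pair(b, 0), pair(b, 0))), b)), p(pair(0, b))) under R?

1. m(pair(m(pair(m(pair(pair(p(0), b), pair(0, b)), p(b), pair(b, b)), pair(0, b)), p(b), pair(0, b)), pair(0, b)), g(p(0), pair(p(pair(pair(b, 0), pair(b, 0))), b)), p(pair(0, b)))  →  m(pair(m(pair(pair(b, b), pair(0, b)), p(b), pair(0, b)), pair(0, b)), g(p(0), pair(p(pair(pair(b, 0), pair(b, 0))), b)), p(pair(0, b)))   [R3 at 1.1.1.1]
2. m(pair(m(pair(pair(b, b), pair(0, b)), p(b), pair(0, b)), pair(0, b)), g(p(0), pair(p(pair(pair(b, 0), pair(b, 0))), b)), p(pair(0, b)))  →  m(pair(pair(0, b), pair(0, b)), g(p(0), pair(p(pair(pair(b, 0), pair(b, 0))), b)), p(pair(0, b)))   [R3 at 1.1]
3. m(pair(pair(0, b), pair(0, b)), g(p(0), pair(p(pair(pair(b, 0), pair(b, 0))), b)), p(pair(0, b)))  →  m(pair(pair(0, b), pair(0, b)), p(b), p(pair(0, b)))   [R2 at 2]
4. m(pair(pair(0, b), pair(0, b)), p(b), p(pair(0, b)))  →  p(pair(0, b))   [R3 at ε]

p(pair(0, b))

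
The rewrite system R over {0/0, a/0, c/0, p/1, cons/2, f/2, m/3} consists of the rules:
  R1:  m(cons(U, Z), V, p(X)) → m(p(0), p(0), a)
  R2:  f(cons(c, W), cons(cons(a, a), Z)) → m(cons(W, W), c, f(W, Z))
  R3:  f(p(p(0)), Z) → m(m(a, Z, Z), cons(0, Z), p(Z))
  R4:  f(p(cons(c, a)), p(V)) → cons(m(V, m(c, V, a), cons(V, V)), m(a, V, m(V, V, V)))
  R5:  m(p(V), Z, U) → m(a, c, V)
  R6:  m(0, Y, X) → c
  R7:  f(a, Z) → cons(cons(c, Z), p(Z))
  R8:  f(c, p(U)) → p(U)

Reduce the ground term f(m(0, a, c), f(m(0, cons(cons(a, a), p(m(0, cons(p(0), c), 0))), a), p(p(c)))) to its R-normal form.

1. f(m(0, a, c), f(m(0, cons(cons(a, a), p(m(0, cons(p(0), c), 0))), a), p(p(c))))  →  f(c, f(m(0, cons(cons(a, a), p(m(0, cons(p(0), c), 0))), a), p(p(c))))   [R6 at 1]
2. f(c, f(m(0, cons(cons(a, a), p(m(0, cons(p(0), c), 0))), a), p(p(c))))  →  f(c, f(c, p(p(c))))   [R6 at 2.1]
3. f(c, f(c, p(p(c))))  →  f(c, p(p(c)))   [R8 at 2]
4. f(c, p(p(c)))  →  p(p(c))   [R8 at ε]

p(p(c))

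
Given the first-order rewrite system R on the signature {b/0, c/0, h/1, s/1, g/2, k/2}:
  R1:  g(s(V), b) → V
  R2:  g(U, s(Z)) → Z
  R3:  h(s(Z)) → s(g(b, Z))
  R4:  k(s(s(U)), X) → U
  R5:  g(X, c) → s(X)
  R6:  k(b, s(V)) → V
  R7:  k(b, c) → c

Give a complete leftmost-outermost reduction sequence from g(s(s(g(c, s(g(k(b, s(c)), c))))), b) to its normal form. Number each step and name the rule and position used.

s(s(c))

1. g(s(s(g(c, s(g(k(b, s(c)), c))))), b)  →  s(g(c, s(g(k(b, s(c)), c))))   [R1 at ε]
2. s(g(c, s(g(k(b, s(c)), c))))  →  s(g(k(b, s(c)), c))   [R2 at 1]
3. s(g(k(b, s(c)), c))  →  s(s(k(b, s(c))))   [R5 at 1]
4. s(s(k(b, s(c))))  →  s(s(c))   [R6 at 1.1]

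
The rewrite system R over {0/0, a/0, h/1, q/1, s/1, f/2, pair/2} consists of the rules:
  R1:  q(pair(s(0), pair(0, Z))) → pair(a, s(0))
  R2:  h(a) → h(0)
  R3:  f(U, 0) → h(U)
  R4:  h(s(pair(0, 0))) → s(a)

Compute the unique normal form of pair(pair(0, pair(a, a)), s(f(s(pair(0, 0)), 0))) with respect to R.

pair(pair(0, pair(a, a)), s(s(a)))

1. pair(pair(0, pair(a, a)), s(f(s(pair(0, 0)), 0)))  →  pair(pair(0, pair(a, a)), s(h(s(pair(0, 0)))))   [R3 at 2.1]
2. pair(pair(0, pair(a, a)), s(h(s(pair(0, 0)))))  →  pair(pair(0, pair(a, a)), s(s(a)))   [R4 at 2.1]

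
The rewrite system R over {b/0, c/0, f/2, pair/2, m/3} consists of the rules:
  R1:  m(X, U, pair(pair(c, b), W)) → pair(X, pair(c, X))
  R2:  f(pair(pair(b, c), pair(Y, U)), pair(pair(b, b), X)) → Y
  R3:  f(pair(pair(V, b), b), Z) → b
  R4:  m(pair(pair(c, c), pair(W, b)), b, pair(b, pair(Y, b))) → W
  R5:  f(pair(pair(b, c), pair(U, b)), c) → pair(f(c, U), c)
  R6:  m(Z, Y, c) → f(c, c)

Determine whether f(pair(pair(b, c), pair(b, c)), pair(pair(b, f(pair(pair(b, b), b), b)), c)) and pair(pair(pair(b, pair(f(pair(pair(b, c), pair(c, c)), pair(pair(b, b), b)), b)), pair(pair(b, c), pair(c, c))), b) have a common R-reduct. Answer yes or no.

Reduce t₁ = f(pair(pair(b, c), pair(b, c)), pair(pair(b, f(pair(pair(b, b), b), b)), c)):
1. f(pair(pair(b, c), pair(b, c)), pair(pair(b, f(pair(pair(b, b), b), b)), c))  →  f(pair(pair(b, c), pair(b, c)), pair(pair(b, b), c))   [R3 at 2.1.2]
2. f(pair(pair(b, c), pair(b, c)), pair(pair(b, b), c))  →  b   [R2 at ε]

Reduce t₂ = pair(pair(pair(b, pair(f(pair(pair(b, c), pair(c, c)), pair(pair(b, b), b)), b)), pair(pair(b, c), pair(c, c))), b):
1. pair(pair(pair(b, pair(f(pair(pair(b, c), pair(c, c)), pair(pair(b, b), b)), b)), pair(pair(b, c), pair(c, c))), b)  →  pair(pair(pair(b, pair(c, b)), pair(pair(b, c), pair(c, c))), b)   [R2 at 1.1.2.1]

no — NF(t₁) = b, NF(t₂) = pair(pair(pair(b, pair(c, b)), pair(pair(b, c), pair(c, c))), b)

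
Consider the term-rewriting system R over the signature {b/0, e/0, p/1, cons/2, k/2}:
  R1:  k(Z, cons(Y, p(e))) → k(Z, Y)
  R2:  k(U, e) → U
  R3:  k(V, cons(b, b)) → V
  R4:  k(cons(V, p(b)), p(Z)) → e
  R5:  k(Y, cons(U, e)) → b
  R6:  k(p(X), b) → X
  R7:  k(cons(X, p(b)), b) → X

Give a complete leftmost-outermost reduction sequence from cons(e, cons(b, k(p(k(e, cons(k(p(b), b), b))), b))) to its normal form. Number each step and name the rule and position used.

1. cons(e, cons(b, k(p(k(e, cons(k(p(b), b), b))), b)))  →  cons(e, cons(b, k(e, cons(k(p(b), b), b))))   [R6 at 2.2]
2. cons(e, cons(b, k(e, cons(k(p(b), b), b))))  →  cons(e, cons(b, k(e, cons(b, b))))   [R6 at 2.2.2.1]
3. cons(e, cons(b, k(e, cons(b, b))))  →  cons(e, cons(b, e))   [R3 at 2.2]

cons(e, cons(b, e))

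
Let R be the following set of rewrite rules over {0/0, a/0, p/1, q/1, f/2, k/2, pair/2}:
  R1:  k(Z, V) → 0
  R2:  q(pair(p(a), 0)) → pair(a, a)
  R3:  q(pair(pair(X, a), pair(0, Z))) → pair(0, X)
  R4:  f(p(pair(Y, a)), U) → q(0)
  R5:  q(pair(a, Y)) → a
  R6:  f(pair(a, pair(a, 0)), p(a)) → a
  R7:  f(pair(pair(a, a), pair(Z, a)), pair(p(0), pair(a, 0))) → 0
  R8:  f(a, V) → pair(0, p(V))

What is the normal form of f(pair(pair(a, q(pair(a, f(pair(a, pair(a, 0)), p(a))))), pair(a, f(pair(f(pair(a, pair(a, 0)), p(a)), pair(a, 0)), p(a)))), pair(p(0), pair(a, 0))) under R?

0

1. f(pair(pair(a, q(pair(a, f(pair(a, pair(a, 0)), p(a))))), pair(a, f(pair(f(pair(a, pair(a, 0)), p(a)), pair(a, 0)), p(a)))), pair(p(0), pair(a, 0)))  →  f(pair(pair(a, a), pair(a, f(pair(f(pair(a, pair(a, 0)), p(a)), pair(a, 0)), p(a)))), pair(p(0), pair(a, 0)))   [R5 at 1.1.2]
2. f(pair(pair(a, a), pair(a, f(pair(f(pair(a, pair(a, 0)), p(a)), pair(a, 0)), p(a)))), pair(p(0), pair(a, 0)))  →  f(pair(pair(a, a), pair(a, f(pair(a, pair(a, 0)), p(a)))), pair(p(0), pair(a, 0)))   [R6 at 1.2.2.1.1]
3. f(pair(pair(a, a), pair(a, f(pair(a, pair(a, 0)), p(a)))), pair(p(0), pair(a, 0)))  →  f(pair(pair(a, a), pair(a, a)), pair(p(0), pair(a, 0)))   [R6 at 1.2.2]
4. f(pair(pair(a, a), pair(a, a)), pair(p(0), pair(a, 0)))  →  0   [R7 at ε]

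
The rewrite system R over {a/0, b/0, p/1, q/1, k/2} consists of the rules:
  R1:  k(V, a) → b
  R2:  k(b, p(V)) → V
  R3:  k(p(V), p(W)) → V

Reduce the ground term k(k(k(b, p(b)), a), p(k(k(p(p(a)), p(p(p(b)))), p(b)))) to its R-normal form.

1. k(k(k(b, p(b)), a), p(k(k(p(p(a)), p(p(p(b)))), p(b))))  →  k(b, p(k(k(p(p(a)), p(p(p(b)))), p(b))))   [R1 at 1]
2. k(b, p(k(k(p(p(a)), p(p(p(b)))), p(b))))  →  k(k(p(p(a)), p(p(p(b)))), p(b))   [R2 at ε]
3. k(k(p(p(a)), p(p(p(b)))), p(b))  →  k(p(a), p(b))   [R3 at 1]
4. k(p(a), p(b))  →  a   [R3 at ε]

a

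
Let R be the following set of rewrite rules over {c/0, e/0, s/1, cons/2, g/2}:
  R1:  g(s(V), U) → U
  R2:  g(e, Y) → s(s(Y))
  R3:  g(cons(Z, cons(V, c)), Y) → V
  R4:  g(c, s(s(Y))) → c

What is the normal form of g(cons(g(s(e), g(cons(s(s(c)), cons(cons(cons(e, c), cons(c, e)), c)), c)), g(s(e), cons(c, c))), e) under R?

1. g(cons(g(s(e), g(cons(s(s(c)), cons(cons(cons(e, c), cons(c, e)), c)), c)), g(s(e), cons(c, c))), e)  →  g(cons(g(cons(s(s(c)), cons(cons(cons(e, c), cons(c, e)), c)), c), g(s(e), cons(c, c))), e)   [R1 at 1.1]
2. g(cons(g(cons(s(s(c)), cons(cons(cons(e, c), cons(c, e)), c)), c), g(s(e), cons(c, c))), e)  →  g(cons(cons(cons(e, c), cons(c, e)), g(s(e), cons(c, c))), e)   [R3 at 1.1]
3. g(cons(cons(cons(e, c), cons(c, e)), g(s(e), cons(c, c))), e)  →  g(cons(cons(cons(e, c), cons(c, e)), cons(c, c)), e)   [R1 at 1.2]
4. g(cons(cons(cons(e, c), cons(c, e)), cons(c, c)), e)  →  c   [R3 at ε]

c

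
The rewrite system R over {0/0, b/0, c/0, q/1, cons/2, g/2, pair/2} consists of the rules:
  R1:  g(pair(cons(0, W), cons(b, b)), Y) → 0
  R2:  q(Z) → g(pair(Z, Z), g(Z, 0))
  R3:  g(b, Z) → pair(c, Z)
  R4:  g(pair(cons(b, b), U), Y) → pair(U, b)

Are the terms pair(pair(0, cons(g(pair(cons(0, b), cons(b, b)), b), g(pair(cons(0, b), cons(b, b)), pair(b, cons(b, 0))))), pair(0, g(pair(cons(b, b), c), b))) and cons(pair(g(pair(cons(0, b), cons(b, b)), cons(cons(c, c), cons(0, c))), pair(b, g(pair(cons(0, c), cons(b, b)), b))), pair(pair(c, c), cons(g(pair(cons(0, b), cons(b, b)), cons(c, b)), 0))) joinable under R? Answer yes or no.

Reduce t₁ = pair(pair(0, cons(g(pair(cons(0, b), cons(b, b)), b), g(pair(cons(0, b), cons(b, b)), pair(b, cons(b, 0))))), pair(0, g(pair(cons(b, b), c), b))):
1. pair(pair(0, cons(g(pair(cons(0, b), cons(b, b)), b), g(pair(cons(0, b), cons(b, b)), pair(b, cons(b, 0))))), pair(0, g(pair(cons(b, b), c), b)))  →  pair(pair(0, cons(0, g(pair(cons(0, b), cons(b, b)), pair(b, cons(b, 0))))), pair(0, g(pair(cons(b, b), c), b)))   [R1 at 1.2.1]
2. pair(pair(0, cons(0, g(pair(cons(0, b), cons(b, b)), pair(b, cons(b, 0))))), pair(0, g(pair(cons(b, b), c), b)))  →  pair(pair(0, cons(0, 0)), pair(0, g(pair(cons(b, b), c), b)))   [R1 at 1.2.2]
3. pair(pair(0, cons(0, 0)), pair(0, g(pair(cons(b, b), c), b)))  →  pair(pair(0, cons(0, 0)), pair(0, pair(c, b)))   [R4 at 2.2]

Reduce t₂ = cons(pair(g(pair(cons(0, b), cons(b, b)), cons(cons(c, c), cons(0, c))), pair(b, g(pair(cons(0, c), cons(b, b)), b))), pair(pair(c, c), cons(g(pair(cons(0, b), cons(b, b)), cons(c, b)), 0))):
1. cons(pair(g(pair(cons(0, b), cons(b, b)), cons(cons(c, c), cons(0, c))), pair(b, g(pair(cons(0, c), cons(b, b)), b))), pair(pair(c, c), cons(g(pair(cons(0, b), cons(b, b)), cons(c, b)), 0)))  →  cons(pair(0, pair(b, g(pair(cons(0, c), cons(b, b)), b))), pair(pair(c, c), cons(g(pair(cons(0, b), cons(b, b)), cons(c, b)), 0)))   [R1 at 1.1]
2. cons(pair(0, pair(b, g(pair(cons(0, c), cons(b, b)), b))), pair(pair(c, c), cons(g(pair(cons(0, b), cons(b, b)), cons(c, b)), 0)))  →  cons(pair(0, pair(b, 0)), pair(pair(c, c), cons(g(pair(cons(0, b), cons(b, b)), cons(c, b)), 0)))   [R1 at 1.2.2]
3. cons(pair(0, pair(b, 0)), pair(pair(c, c), cons(g(pair(cons(0, b), cons(b, b)), cons(c, b)), 0)))  →  cons(pair(0, pair(b, 0)), pair(pair(c, c), cons(0, 0)))   [R1 at 2.2.1]

no — NF(t₁) = pair(pair(0, cons(0, 0)), pair(0, pair(c, b))), NF(t₂) = cons(pair(0, pair(b, 0)), pair(pair(c, c), cons(0, 0)))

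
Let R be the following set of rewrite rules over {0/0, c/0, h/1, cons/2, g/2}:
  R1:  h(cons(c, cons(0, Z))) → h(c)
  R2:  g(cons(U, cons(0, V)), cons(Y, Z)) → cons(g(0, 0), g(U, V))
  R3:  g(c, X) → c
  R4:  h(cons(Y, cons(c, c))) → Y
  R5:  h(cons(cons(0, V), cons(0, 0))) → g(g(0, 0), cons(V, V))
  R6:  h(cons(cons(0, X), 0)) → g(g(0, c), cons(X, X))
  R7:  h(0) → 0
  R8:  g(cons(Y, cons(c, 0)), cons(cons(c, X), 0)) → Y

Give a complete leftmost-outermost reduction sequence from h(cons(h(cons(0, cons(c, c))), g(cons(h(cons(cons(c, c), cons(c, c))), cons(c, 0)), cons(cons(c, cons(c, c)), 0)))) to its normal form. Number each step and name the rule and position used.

1. h(cons(h(cons(0, cons(c, c))), g(cons(h(cons(cons(c, c), cons(c, c))), cons(c, 0)), cons(cons(c, cons(c, c)), 0))))  →  h(cons(0, g(cons(h(cons(cons(c, c), cons(c, c))), cons(c, 0)), cons(cons(c, cons(c, c)), 0))))   [R4 at 1.1]
2. h(cons(0, g(cons(h(cons(cons(c, c), cons(c, c))), cons(c, 0)), cons(cons(c, cons(c, c)), 0))))  →  h(cons(0, h(cons(cons(c, c), cons(c, c)))))   [R8 at 1.2]
3. h(cons(0, h(cons(cons(c, c), cons(c, c)))))  →  h(cons(0, cons(c, c)))   [R4 at 1.2]
4. h(cons(0, cons(c, c)))  →  0   [R4 at ε]

0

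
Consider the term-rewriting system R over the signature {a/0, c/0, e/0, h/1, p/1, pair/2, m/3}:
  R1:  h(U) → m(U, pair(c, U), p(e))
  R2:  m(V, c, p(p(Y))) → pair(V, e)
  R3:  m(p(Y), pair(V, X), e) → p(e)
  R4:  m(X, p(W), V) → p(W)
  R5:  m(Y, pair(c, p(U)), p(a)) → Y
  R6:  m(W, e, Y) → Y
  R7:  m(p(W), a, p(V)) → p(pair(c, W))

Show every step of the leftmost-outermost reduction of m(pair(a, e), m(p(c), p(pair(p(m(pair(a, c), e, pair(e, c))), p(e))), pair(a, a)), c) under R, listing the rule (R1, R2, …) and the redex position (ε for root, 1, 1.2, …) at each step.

p(pair(p(pair(e, c)), p(e)))

1. m(pair(a, e), m(p(c), p(pair(p(m(pair(a, c), e, pair(e, c))), p(e))), pair(a, a)), c)  →  m(pair(a, e), p(pair(p(m(pair(a, c), e, pair(e, c))), p(e))), c)   [R4 at 2]
2. m(pair(a, e), p(pair(p(m(pair(a, c), e, pair(e, c))), p(e))), c)  →  p(pair(p(m(pair(a, c), e, pair(e, c))), p(e)))   [R4 at ε]
3. p(pair(p(m(pair(a, c), e, pair(e, c))), p(e)))  →  p(pair(p(pair(e, c)), p(e)))   [R6 at 1.1.1]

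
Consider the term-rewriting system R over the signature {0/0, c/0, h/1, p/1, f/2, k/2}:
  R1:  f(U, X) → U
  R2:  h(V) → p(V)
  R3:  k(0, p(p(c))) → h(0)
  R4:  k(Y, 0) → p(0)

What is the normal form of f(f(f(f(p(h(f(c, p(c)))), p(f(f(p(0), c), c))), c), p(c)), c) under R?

p(p(c))

1. f(f(f(f(p(h(f(c, p(c)))), p(f(f(p(0), c), c))), c), p(c)), c)  →  f(f(f(p(h(f(c, p(c)))), p(f(f(p(0), c), c))), c), p(c))   [R1 at ε]
2. f(f(f(p(h(f(c, p(c)))), p(f(f(p(0), c), c))), c), p(c))  →  f(f(p(h(f(c, p(c)))), p(f(f(p(0), c), c))), c)   [R1 at ε]
3. f(f(p(h(f(c, p(c)))), p(f(f(p(0), c), c))), c)  →  f(p(h(f(c, p(c)))), p(f(f(p(0), c), c)))   [R1 at ε]
4. f(p(h(f(c, p(c)))), p(f(f(p(0), c), c)))  →  p(h(f(c, p(c))))   [R1 at ε]
5. p(h(f(c, p(c))))  →  p(p(f(c, p(c))))   [R2 at 1]
6. p(p(f(c, p(c))))  →  p(p(c))   [R1 at 1.1]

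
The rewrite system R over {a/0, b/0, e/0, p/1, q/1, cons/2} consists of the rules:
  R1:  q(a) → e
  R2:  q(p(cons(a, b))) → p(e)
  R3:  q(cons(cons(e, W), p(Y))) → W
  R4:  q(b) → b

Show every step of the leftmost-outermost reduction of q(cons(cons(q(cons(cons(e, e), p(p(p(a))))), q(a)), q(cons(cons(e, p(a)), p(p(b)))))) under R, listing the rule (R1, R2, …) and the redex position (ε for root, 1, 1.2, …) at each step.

1. q(cons(cons(q(cons(cons(e, e), p(p(p(a))))), q(a)), q(cons(cons(e, p(a)), p(p(b))))))  →  q(cons(cons(e, q(a)), q(cons(cons(e, p(a)), p(p(b))))))   [R3 at 1.1.1]
2. q(cons(cons(e, q(a)), q(cons(cons(e, p(a)), p(p(b))))))  →  q(cons(cons(e, e), q(cons(cons(e, p(a)), p(p(b))))))   [R1 at 1.1.2]
3. q(cons(cons(e, e), q(cons(cons(e, p(a)), p(p(b))))))  →  q(cons(cons(e, e), p(a)))   [R3 at 1.2]
4. q(cons(cons(e, e), p(a)))  →  e   [R3 at ε]

e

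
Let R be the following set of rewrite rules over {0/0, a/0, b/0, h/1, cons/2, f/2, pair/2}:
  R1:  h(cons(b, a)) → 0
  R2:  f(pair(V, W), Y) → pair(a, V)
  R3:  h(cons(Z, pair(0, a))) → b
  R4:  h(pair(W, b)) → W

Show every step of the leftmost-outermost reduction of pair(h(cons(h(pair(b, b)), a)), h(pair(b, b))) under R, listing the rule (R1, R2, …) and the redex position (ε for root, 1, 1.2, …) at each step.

1. pair(h(cons(h(pair(b, b)), a)), h(pair(b, b)))  →  pair(h(cons(b, a)), h(pair(b, b)))   [R4 at 1.1.1]
2. pair(h(cons(b, a)), h(pair(b, b)))  →  pair(0, h(pair(b, b)))   [R1 at 1]
3. pair(0, h(pair(b, b)))  →  pair(0, b)   [R4 at 2]

pair(0, b)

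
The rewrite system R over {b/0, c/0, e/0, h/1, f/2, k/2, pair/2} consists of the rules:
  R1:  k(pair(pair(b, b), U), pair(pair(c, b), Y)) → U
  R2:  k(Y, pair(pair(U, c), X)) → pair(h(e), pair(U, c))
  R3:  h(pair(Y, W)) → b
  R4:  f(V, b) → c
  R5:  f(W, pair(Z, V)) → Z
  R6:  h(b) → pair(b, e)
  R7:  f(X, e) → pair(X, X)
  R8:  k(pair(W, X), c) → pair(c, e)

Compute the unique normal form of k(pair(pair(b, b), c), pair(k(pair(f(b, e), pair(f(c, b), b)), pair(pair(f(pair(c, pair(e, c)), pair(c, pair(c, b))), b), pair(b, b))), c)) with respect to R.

c

1. k(pair(pair(b, b), c), pair(k(pair(f(b, e), pair(f(c, b), b)), pair(pair(f(pair(c, pair(e, c)), pair(c, pair(c, b))), b), pair(b, b))), c))  →  k(pair(pair(b, b), c), pair(k(pair(pair(b, b), pair(f(c, b), b)), pair(pair(f(pair(c, pair(e, c)), pair(c, pair(c, b))), b), pair(b, b))), c))   [R7 at 2.1.1.1]
2. k(pair(pair(b, b), c), pair(k(pair(pair(b, b), pair(f(c, b), b)), pair(pair(f(pair(c, pair(e, c)), pair(c, pair(c, b))), b), pair(b, b))), c))  →  k(pair(pair(b, b), c), pair(k(pair(pair(b, b), pair(c, b)), pair(pair(f(pair(c, pair(e, c)), pair(c, pair(c, b))), b), pair(b, b))), c))   [R4 at 2.1.1.2.1]
3. k(pair(pair(b, b), c), pair(k(pair(pair(b, b), pair(c, b)), pair(pair(f(pair(c, pair(e, c)), pair(c, pair(c, b))), b), pair(b, b))), c))  →  k(pair(pair(b, b), c), pair(k(pair(pair(b, b), pair(c, b)), pair(pair(c, b), pair(b, b))), c))   [R5 at 2.1.2.1.1]
4. k(pair(pair(b, b), c), pair(k(pair(pair(b, b), pair(c, b)), pair(pair(c, b), pair(b, b))), c))  →  k(pair(pair(b, b), c), pair(pair(c, b), c))   [R1 at 2.1]
5. k(pair(pair(b, b), c), pair(pair(c, b), c))  →  c   [R1 at ε]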